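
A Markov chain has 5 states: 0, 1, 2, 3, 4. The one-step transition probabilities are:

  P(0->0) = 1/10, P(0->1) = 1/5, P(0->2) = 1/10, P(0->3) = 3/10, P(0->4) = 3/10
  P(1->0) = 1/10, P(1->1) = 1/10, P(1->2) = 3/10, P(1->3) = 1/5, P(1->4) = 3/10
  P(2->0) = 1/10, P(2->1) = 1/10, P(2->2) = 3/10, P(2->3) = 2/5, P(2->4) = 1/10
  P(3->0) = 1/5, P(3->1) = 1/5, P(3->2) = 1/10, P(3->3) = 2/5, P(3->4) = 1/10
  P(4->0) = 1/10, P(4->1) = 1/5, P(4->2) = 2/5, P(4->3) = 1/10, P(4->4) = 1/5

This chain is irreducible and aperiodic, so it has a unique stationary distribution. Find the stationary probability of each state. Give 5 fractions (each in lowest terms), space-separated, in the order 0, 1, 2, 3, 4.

The stationary distribution satisfies pi = pi * P, i.e.:
  pi_0 = 1/10*pi_0 + 1/10*pi_1 + 1/10*pi_2 + 1/5*pi_3 + 1/10*pi_4
  pi_1 = 1/5*pi_0 + 1/10*pi_1 + 1/10*pi_2 + 1/5*pi_3 + 1/5*pi_4
  pi_2 = 1/10*pi_0 + 3/10*pi_1 + 3/10*pi_2 + 1/10*pi_3 + 2/5*pi_4
  pi_3 = 3/10*pi_0 + 1/5*pi_1 + 2/5*pi_2 + 2/5*pi_3 + 1/10*pi_4
  pi_4 = 3/10*pi_0 + 3/10*pi_1 + 1/10*pi_2 + 1/10*pi_3 + 1/5*pi_4
with normalization: pi_0 + pi_1 + pi_2 + pi_3 + pi_4 = 1.

Using the first 4 balance equations plus normalization, the linear system A*pi = b is:
  [-9/10, 1/10, 1/10, 1/5, 1/10] . pi = 0
  [1/5, -9/10, 1/10, 1/5, 1/5] . pi = 0
  [1/10, 3/10, -7/10, 1/10, 2/5] . pi = 0
  [3/10, 1/5, 2/5, -3/5, 1/10] . pi = 0
  [1, 1, 1, 1, 1] . pi = 1

Solving yields:
  pi_0 = 25/192
  pi_1 = 247/1536
  pi_2 = 355/1536
  pi_3 = 29/96
  pi_4 = 45/256

Verification (pi * P):
  25/192*1/10 + 247/1536*1/10 + 355/1536*1/10 + 29/96*1/5 + 45/256*1/10 = 25/192 = pi_0  (ok)
  25/192*1/5 + 247/1536*1/10 + 355/1536*1/10 + 29/96*1/5 + 45/256*1/5 = 247/1536 = pi_1  (ok)
  25/192*1/10 + 247/1536*3/10 + 355/1536*3/10 + 29/96*1/10 + 45/256*2/5 = 355/1536 = pi_2  (ok)
  25/192*3/10 + 247/1536*1/5 + 355/1536*2/5 + 29/96*2/5 + 45/256*1/10 = 29/96 = pi_3  (ok)
  25/192*3/10 + 247/1536*3/10 + 355/1536*1/10 + 29/96*1/10 + 45/256*1/5 = 45/256 = pi_4  (ok)

Answer: 25/192 247/1536 355/1536 29/96 45/256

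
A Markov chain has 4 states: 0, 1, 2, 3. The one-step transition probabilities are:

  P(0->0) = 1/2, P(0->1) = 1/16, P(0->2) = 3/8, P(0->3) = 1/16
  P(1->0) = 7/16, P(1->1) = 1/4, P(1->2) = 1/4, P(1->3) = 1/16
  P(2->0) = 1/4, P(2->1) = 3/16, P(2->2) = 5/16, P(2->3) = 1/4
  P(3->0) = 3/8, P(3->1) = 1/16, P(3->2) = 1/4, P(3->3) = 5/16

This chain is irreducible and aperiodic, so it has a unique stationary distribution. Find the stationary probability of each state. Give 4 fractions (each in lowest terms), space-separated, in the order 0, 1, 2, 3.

Answer: 363/926 175/1389 443/1389 151/926

Derivation:
The stationary distribution satisfies pi = pi * P, i.e.:
  pi_0 = 1/2*pi_0 + 7/16*pi_1 + 1/4*pi_2 + 3/8*pi_3
  pi_1 = 1/16*pi_0 + 1/4*pi_1 + 3/16*pi_2 + 1/16*pi_3
  pi_2 = 3/8*pi_0 + 1/4*pi_1 + 5/16*pi_2 + 1/4*pi_3
  pi_3 = 1/16*pi_0 + 1/16*pi_1 + 1/4*pi_2 + 5/16*pi_3
with normalization: pi_0 + pi_1 + pi_2 + pi_3 = 1.

Using the first 3 balance equations plus normalization, the linear system A*pi = b is:
  [-1/2, 7/16, 1/4, 3/8] . pi = 0
  [1/16, -3/4, 3/16, 1/16] . pi = 0
  [3/8, 1/4, -11/16, 1/4] . pi = 0
  [1, 1, 1, 1] . pi = 1

Solving yields:
  pi_0 = 363/926
  pi_1 = 175/1389
  pi_2 = 443/1389
  pi_3 = 151/926

Verification (pi * P):
  363/926*1/2 + 175/1389*7/16 + 443/1389*1/4 + 151/926*3/8 = 363/926 = pi_0  (ok)
  363/926*1/16 + 175/1389*1/4 + 443/1389*3/16 + 151/926*1/16 = 175/1389 = pi_1  (ok)
  363/926*3/8 + 175/1389*1/4 + 443/1389*5/16 + 151/926*1/4 = 443/1389 = pi_2  (ok)
  363/926*1/16 + 175/1389*1/16 + 443/1389*1/4 + 151/926*5/16 = 151/926 = pi_3  (ok)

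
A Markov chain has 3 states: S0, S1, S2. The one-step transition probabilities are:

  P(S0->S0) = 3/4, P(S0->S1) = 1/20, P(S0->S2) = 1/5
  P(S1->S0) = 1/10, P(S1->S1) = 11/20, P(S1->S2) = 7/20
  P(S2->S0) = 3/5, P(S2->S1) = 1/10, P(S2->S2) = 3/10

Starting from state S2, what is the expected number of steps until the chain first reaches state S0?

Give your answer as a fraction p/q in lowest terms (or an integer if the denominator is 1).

Answer: 55/28

Derivation:
Let h_i = expected steps to first reach S0 from state i.
Boundary: h_S0 = 0.
First-step equations for the other states:
  h_S1 = 1 + 1/10*h_S0 + 11/20*h_S1 + 7/20*h_S2
  h_S2 = 1 + 3/5*h_S0 + 1/10*h_S1 + 3/10*h_S2

Substituting h_S0 = 0 and rearranging gives the linear system (I - Q) h = 1:
  [9/20, -7/20] . (h_S1, h_S2) = 1
  [-1/10, 7/10] . (h_S1, h_S2) = 1

Solving yields:
  h_S1 = 15/4
  h_S2 = 55/28

Starting state is S2, so the expected hitting time is h_S2 = 55/28.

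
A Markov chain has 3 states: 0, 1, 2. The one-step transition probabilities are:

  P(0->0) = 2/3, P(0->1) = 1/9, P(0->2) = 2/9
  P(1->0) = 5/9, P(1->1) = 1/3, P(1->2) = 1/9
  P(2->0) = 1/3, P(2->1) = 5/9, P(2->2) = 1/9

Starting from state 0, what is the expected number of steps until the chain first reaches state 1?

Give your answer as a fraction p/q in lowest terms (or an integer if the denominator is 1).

Let h_i = expected steps to first reach 1 from state i.
Boundary: h_1 = 0.
First-step equations for the other states:
  h_0 = 1 + 2/3*h_0 + 1/9*h_1 + 2/9*h_2
  h_2 = 1 + 1/3*h_0 + 5/9*h_1 + 1/9*h_2

Substituting h_1 = 0 and rearranging gives the linear system (I - Q) h = 1:
  [1/3, -2/9] . (h_0, h_2) = 1
  [-1/3, 8/9] . (h_0, h_2) = 1

Solving yields:
  h_0 = 5
  h_2 = 3

Starting state is 0, so the expected hitting time is h_0 = 5.

Answer: 5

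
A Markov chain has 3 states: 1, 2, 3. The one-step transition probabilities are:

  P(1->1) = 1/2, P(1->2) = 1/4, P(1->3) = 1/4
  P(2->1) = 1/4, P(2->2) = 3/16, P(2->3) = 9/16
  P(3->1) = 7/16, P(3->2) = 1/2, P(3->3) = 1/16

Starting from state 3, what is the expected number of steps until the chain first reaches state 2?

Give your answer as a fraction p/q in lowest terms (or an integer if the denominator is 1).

Answer: 60/23

Derivation:
Let h_i = expected steps to first reach 2 from state i.
Boundary: h_2 = 0.
First-step equations for the other states:
  h_1 = 1 + 1/2*h_1 + 1/4*h_2 + 1/4*h_3
  h_3 = 1 + 7/16*h_1 + 1/2*h_2 + 1/16*h_3

Substituting h_2 = 0 and rearranging gives the linear system (I - Q) h = 1:
  [1/2, -1/4] . (h_1, h_3) = 1
  [-7/16, 15/16] . (h_1, h_3) = 1

Solving yields:
  h_1 = 76/23
  h_3 = 60/23

Starting state is 3, so the expected hitting time is h_3 = 60/23.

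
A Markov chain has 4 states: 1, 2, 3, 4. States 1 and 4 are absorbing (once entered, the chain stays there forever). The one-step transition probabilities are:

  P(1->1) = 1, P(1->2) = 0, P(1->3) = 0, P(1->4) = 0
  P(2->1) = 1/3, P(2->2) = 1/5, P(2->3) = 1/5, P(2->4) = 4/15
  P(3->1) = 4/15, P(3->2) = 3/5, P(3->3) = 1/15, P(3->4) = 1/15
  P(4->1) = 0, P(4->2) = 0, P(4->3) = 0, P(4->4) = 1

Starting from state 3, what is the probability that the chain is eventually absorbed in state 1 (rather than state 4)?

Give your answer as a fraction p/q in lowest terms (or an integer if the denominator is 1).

Answer: 31/47

Derivation:
Let a_i = P(absorbed in 1 | start in state i).
Boundary conditions: a_1 = 1, a_4 = 0.
For each transient state i, a_i = sum_j P(i->j) * a_j:
  a_2 = 1/3*a_1 + 1/5*a_2 + 1/5*a_3 + 4/15*a_4
  a_3 = 4/15*a_1 + 3/5*a_2 + 1/15*a_3 + 1/15*a_4

Substituting a_1 = 1 and a_4 = 0, rearrange to (I - Q) a = r where r[i] = P(i -> 1):
  [4/5, -1/5] . (a_2, a_3) = 1/3
  [-3/5, 14/15] . (a_2, a_3) = 4/15

Solving yields:
  a_2 = 82/141
  a_3 = 31/47

Starting state is 3, so the absorption probability is a_3 = 31/47.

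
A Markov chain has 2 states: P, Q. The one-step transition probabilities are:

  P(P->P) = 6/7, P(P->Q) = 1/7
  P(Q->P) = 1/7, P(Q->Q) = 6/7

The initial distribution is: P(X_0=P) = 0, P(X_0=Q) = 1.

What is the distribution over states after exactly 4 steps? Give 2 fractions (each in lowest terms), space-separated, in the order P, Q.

Answer: 888/2401 1513/2401

Derivation:
Propagating the distribution step by step (d_{t+1} = d_t * P):
d_0 = (P=0, Q=1)
  d_1[P] = 0*6/7 + 1*1/7 = 1/7
  d_1[Q] = 0*1/7 + 1*6/7 = 6/7
d_1 = (P=1/7, Q=6/7)
  d_2[P] = 1/7*6/7 + 6/7*1/7 = 12/49
  d_2[Q] = 1/7*1/7 + 6/7*6/7 = 37/49
d_2 = (P=12/49, Q=37/49)
  d_3[P] = 12/49*6/7 + 37/49*1/7 = 109/343
  d_3[Q] = 12/49*1/7 + 37/49*6/7 = 234/343
d_3 = (P=109/343, Q=234/343)
  d_4[P] = 109/343*6/7 + 234/343*1/7 = 888/2401
  d_4[Q] = 109/343*1/7 + 234/343*6/7 = 1513/2401
d_4 = (P=888/2401, Q=1513/2401)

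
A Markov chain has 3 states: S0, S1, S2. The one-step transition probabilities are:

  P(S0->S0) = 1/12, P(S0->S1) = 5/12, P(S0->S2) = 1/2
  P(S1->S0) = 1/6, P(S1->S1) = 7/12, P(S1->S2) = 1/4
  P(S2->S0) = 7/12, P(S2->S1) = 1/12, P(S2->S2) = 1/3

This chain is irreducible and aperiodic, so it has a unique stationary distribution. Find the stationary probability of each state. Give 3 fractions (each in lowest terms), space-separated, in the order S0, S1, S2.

Answer: 37/128 23/64 45/128

Derivation:
The stationary distribution satisfies pi = pi * P, i.e.:
  pi_S0 = 1/12*pi_S0 + 1/6*pi_S1 + 7/12*pi_S2
  pi_S1 = 5/12*pi_S0 + 7/12*pi_S1 + 1/12*pi_S2
  pi_S2 = 1/2*pi_S0 + 1/4*pi_S1 + 1/3*pi_S2
with normalization: pi_S0 + pi_S1 + pi_S2 = 1.

Using the first 2 balance equations plus normalization, the linear system A*pi = b is:
  [-11/12, 1/6, 7/12] . pi = 0
  [5/12, -5/12, 1/12] . pi = 0
  [1, 1, 1] . pi = 1

Solving yields:
  pi_S0 = 37/128
  pi_S1 = 23/64
  pi_S2 = 45/128

Verification (pi * P):
  37/128*1/12 + 23/64*1/6 + 45/128*7/12 = 37/128 = pi_S0  (ok)
  37/128*5/12 + 23/64*7/12 + 45/128*1/12 = 23/64 = pi_S1  (ok)
  37/128*1/2 + 23/64*1/4 + 45/128*1/3 = 45/128 = pi_S2  (ok)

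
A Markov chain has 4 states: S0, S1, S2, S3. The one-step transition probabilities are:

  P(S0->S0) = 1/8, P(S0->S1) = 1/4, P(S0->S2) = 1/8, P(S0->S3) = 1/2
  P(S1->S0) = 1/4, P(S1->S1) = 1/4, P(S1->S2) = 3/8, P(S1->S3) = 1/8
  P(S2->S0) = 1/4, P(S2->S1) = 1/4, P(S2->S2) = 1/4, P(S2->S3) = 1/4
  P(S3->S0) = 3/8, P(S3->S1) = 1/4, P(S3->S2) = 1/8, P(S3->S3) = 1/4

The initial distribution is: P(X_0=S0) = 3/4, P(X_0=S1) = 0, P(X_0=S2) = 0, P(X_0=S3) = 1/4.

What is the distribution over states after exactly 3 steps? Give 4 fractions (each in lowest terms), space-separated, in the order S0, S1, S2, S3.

Propagating the distribution step by step (d_{t+1} = d_t * P):
d_0 = (S0=3/4, S1=0, S2=0, S3=1/4)
  d_1[S0] = 3/4*1/8 + 0*1/4 + 0*1/4 + 1/4*3/8 = 3/16
  d_1[S1] = 3/4*1/4 + 0*1/4 + 0*1/4 + 1/4*1/4 = 1/4
  d_1[S2] = 3/4*1/8 + 0*3/8 + 0*1/4 + 1/4*1/8 = 1/8
  d_1[S3] = 3/4*1/2 + 0*1/8 + 0*1/4 + 1/4*1/4 = 7/16
d_1 = (S0=3/16, S1=1/4, S2=1/8, S3=7/16)
  d_2[S0] = 3/16*1/8 + 1/4*1/4 + 1/8*1/4 + 7/16*3/8 = 9/32
  d_2[S1] = 3/16*1/4 + 1/4*1/4 + 1/8*1/4 + 7/16*1/4 = 1/4
  d_2[S2] = 3/16*1/8 + 1/4*3/8 + 1/8*1/4 + 7/16*1/8 = 13/64
  d_2[S3] = 3/16*1/2 + 1/4*1/8 + 1/8*1/4 + 7/16*1/4 = 17/64
d_2 = (S0=9/32, S1=1/4, S2=13/64, S3=17/64)
  d_3[S0] = 9/32*1/8 + 1/4*1/4 + 13/64*1/4 + 17/64*3/8 = 127/512
  d_3[S1] = 9/32*1/4 + 1/4*1/4 + 13/64*1/4 + 17/64*1/4 = 1/4
  d_3[S2] = 9/32*1/8 + 1/4*3/8 + 13/64*1/4 + 17/64*1/8 = 109/512
  d_3[S3] = 9/32*1/2 + 1/4*1/8 + 13/64*1/4 + 17/64*1/4 = 37/128
d_3 = (S0=127/512, S1=1/4, S2=109/512, S3=37/128)

Answer: 127/512 1/4 109/512 37/128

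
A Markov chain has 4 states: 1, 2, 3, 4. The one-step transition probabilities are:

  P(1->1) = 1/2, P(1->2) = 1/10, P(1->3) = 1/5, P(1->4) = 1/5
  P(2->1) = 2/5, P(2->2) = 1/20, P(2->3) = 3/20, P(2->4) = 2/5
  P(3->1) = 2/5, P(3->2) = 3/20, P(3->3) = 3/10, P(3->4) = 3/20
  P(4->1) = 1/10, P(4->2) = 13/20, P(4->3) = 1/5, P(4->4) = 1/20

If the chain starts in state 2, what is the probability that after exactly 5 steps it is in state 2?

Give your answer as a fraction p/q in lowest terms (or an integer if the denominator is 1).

Computing P^5 by repeated multiplication:
P^1 =
  1: [1/2, 1/10, 1/5, 1/5]
  2: [2/5, 1/20, 3/20, 2/5]
  3: [2/5, 3/20, 3/10, 3/20]
  4: [1/10, 13/20, 1/5, 1/20]
P^2 =
  1: [39/100, 43/200, 43/200, 9/50]
  2: [8/25, 13/40, 17/80, 57/400]
  3: [79/200, 19/100, 89/400, 77/400]
  4: [79/200, 21/200, 3/16, 5/16]
P^3 =
  1: [77/200, 199/1000, 843/4000, 821/4000]
  2: [1557/4000, 691/4000, 41/200, 233/1000]
  3: [1527/4000, 83/400, 851/4000, 99/500]
  4: [1383/4000, 69/250, 427/2000, 659/4000]
P^4 =
  1: [15077/40000, 8539/40000, 1689/8000, 7939/40000]
  2: [14761/40000, 18381/80000, 16949/80000, 3787/20000]
  3: [15151/40000, 16733/80000, 2109/10000, 16093/80000]
  4: [7703/20000, 14999/80000, 4151/20000, 3517/16000]
P^5 =
  1: [7563/20000, 33447/160000, 168351/800000, 80947/400000]
  2: [152039/400000, 81299/400000, 335517/1600000, 331131/1600000]
  3: [302023/800000, 168581/800000, 337011/1600000, 321781/1600000]
  4: [298057/800000, 2219/10000, 338209/1600000, 310637/1600000]

(P^5)[2 -> 2] = 81299/400000

Answer: 81299/400000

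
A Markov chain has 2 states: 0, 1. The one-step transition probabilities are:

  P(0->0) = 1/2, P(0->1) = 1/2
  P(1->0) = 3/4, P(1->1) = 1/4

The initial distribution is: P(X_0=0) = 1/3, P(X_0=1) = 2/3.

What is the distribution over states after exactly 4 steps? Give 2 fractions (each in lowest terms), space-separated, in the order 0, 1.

Propagating the distribution step by step (d_{t+1} = d_t * P):
d_0 = (0=1/3, 1=2/3)
  d_1[0] = 1/3*1/2 + 2/3*3/4 = 2/3
  d_1[1] = 1/3*1/2 + 2/3*1/4 = 1/3
d_1 = (0=2/3, 1=1/3)
  d_2[0] = 2/3*1/2 + 1/3*3/4 = 7/12
  d_2[1] = 2/3*1/2 + 1/3*1/4 = 5/12
d_2 = (0=7/12, 1=5/12)
  d_3[0] = 7/12*1/2 + 5/12*3/4 = 29/48
  d_3[1] = 7/12*1/2 + 5/12*1/4 = 19/48
d_3 = (0=29/48, 1=19/48)
  d_4[0] = 29/48*1/2 + 19/48*3/4 = 115/192
  d_4[1] = 29/48*1/2 + 19/48*1/4 = 77/192
d_4 = (0=115/192, 1=77/192)

Answer: 115/192 77/192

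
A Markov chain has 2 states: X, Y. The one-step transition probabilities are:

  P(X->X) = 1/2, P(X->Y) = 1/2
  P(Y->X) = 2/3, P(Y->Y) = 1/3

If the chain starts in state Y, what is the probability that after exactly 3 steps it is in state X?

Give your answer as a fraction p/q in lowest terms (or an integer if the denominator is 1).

Answer: 31/54

Derivation:
Computing P^3 by repeated multiplication:
P^1 =
  X: [1/2, 1/2]
  Y: [2/3, 1/3]
P^2 =
  X: [7/12, 5/12]
  Y: [5/9, 4/9]
P^3 =
  X: [41/72, 31/72]
  Y: [31/54, 23/54]

(P^3)[Y -> X] = 31/54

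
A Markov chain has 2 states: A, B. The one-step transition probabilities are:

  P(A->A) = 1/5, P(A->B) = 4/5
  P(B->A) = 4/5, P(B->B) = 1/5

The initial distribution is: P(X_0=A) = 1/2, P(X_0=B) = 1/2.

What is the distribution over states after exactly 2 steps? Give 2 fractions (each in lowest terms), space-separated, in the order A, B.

Propagating the distribution step by step (d_{t+1} = d_t * P):
d_0 = (A=1/2, B=1/2)
  d_1[A] = 1/2*1/5 + 1/2*4/5 = 1/2
  d_1[B] = 1/2*4/5 + 1/2*1/5 = 1/2
d_1 = (A=1/2, B=1/2)
  d_2[A] = 1/2*1/5 + 1/2*4/5 = 1/2
  d_2[B] = 1/2*4/5 + 1/2*1/5 = 1/2
d_2 = (A=1/2, B=1/2)

Answer: 1/2 1/2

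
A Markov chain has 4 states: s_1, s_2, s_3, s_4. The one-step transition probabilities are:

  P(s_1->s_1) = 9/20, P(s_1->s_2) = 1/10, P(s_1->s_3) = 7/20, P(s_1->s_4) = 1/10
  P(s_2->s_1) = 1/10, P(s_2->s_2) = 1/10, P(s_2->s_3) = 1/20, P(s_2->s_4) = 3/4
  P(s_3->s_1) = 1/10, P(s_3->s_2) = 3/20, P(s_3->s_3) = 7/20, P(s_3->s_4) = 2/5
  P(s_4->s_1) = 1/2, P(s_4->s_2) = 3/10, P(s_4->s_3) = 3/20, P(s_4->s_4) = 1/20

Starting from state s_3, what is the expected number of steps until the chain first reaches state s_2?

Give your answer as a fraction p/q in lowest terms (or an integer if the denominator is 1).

Let h_i = expected steps to first reach s_2 from state i.
Boundary: h_s_2 = 0.
First-step equations for the other states:
  h_s_1 = 1 + 9/20*h_s_1 + 1/10*h_s_2 + 7/20*h_s_3 + 1/10*h_s_4
  h_s_3 = 1 + 1/10*h_s_1 + 3/20*h_s_2 + 7/20*h_s_3 + 2/5*h_s_4
  h_s_4 = 1 + 1/2*h_s_1 + 3/10*h_s_2 + 3/20*h_s_3 + 1/20*h_s_4

Substituting h_s_2 = 0 and rearranging gives the linear system (I - Q) h = 1:
  [11/20, -7/20, -1/10] . (h_s_1, h_s_3, h_s_4) = 1
  [-1/10, 13/20, -2/5] . (h_s_1, h_s_3, h_s_4) = 1
  [-1/2, -3/20, 19/20] . (h_s_1, h_s_3, h_s_4) = 1

Solving yields:
  h_s_1 = 1776/271
  h_s_3 = 1596/271
  h_s_4 = 1472/271

Starting state is s_3, so the expected hitting time is h_s_3 = 1596/271.

Answer: 1596/271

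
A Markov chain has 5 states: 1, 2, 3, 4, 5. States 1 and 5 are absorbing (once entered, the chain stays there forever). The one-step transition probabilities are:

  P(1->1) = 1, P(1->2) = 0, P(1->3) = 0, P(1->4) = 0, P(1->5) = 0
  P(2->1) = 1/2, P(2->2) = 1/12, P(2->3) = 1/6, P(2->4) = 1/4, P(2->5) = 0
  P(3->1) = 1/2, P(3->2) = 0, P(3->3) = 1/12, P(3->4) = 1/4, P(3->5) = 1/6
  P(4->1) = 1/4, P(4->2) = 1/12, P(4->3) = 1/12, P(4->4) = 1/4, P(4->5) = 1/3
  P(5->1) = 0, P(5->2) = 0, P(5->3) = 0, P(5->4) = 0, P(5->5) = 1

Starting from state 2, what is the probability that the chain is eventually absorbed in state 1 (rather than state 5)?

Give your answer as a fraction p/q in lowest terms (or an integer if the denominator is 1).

Answer: 91/113

Derivation:
Let a_i = P(absorbed in 1 | start in state i).
Boundary conditions: a_1 = 1, a_5 = 0.
For each transient state i, a_i = sum_j P(i->j) * a_j:
  a_2 = 1/2*a_1 + 1/12*a_2 + 1/6*a_3 + 1/4*a_4 + 0*a_5
  a_3 = 1/2*a_1 + 0*a_2 + 1/12*a_3 + 1/4*a_4 + 1/6*a_5
  a_4 = 1/4*a_1 + 1/12*a_2 + 1/12*a_3 + 1/4*a_4 + 1/3*a_5

Substituting a_1 = 1 and a_5 = 0, rearrange to (I - Q) a = r where r[i] = P(i -> 1):
  [11/12, -1/6, -1/4] . (a_2, a_3, a_4) = 1/2
  [0, 11/12, -1/4] . (a_2, a_3, a_4) = 1/2
  [-1/12, -1/12, 3/4] . (a_2, a_3, a_4) = 1/4

Solving yields:
  a_2 = 91/113
  a_3 = 77/113
  a_4 = 169/339

Starting state is 2, so the absorption probability is a_2 = 91/113.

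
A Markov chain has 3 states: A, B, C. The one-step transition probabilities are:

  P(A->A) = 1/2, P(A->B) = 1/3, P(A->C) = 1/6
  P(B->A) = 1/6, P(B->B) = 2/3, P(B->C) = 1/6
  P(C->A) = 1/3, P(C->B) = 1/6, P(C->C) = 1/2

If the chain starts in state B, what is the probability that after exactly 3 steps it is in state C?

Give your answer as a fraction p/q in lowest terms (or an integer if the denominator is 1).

Answer: 13/54

Derivation:
Computing P^3 by repeated multiplication:
P^1 =
  A: [1/2, 1/3, 1/6]
  B: [1/6, 2/3, 1/6]
  C: [1/3, 1/6, 1/2]
P^2 =
  A: [13/36, 5/12, 2/9]
  B: [1/4, 19/36, 2/9]
  C: [13/36, 11/36, 1/3]
P^3 =
  A: [35/108, 47/108, 13/54]
  B: [31/108, 17/36, 13/54]
  C: [37/108, 41/108, 5/18]

(P^3)[B -> C] = 13/54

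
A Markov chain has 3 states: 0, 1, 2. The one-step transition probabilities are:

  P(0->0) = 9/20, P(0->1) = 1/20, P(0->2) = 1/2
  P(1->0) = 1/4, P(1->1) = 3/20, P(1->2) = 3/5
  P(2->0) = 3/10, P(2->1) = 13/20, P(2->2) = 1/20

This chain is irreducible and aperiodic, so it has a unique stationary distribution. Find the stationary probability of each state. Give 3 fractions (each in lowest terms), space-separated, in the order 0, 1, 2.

The stationary distribution satisfies pi = pi * P, i.e.:
  pi_0 = 9/20*pi_0 + 1/4*pi_1 + 3/10*pi_2
  pi_1 = 1/20*pi_0 + 3/20*pi_1 + 13/20*pi_2
  pi_2 = 1/2*pi_0 + 3/5*pi_1 + 1/20*pi_2
with normalization: pi_0 + pi_1 + pi_2 = 1.

Using the first 2 balance equations plus normalization, the linear system A*pi = b is:
  [-11/20, 1/4, 3/10] . pi = 0
  [1/20, -17/20, 13/20] . pi = 0
  [1, 1, 1] . pi = 1

Solving yields:
  pi_0 = 167/498
  pi_1 = 149/498
  pi_2 = 91/249

Verification (pi * P):
  167/498*9/20 + 149/498*1/4 + 91/249*3/10 = 167/498 = pi_0  (ok)
  167/498*1/20 + 149/498*3/20 + 91/249*13/20 = 149/498 = pi_1  (ok)
  167/498*1/2 + 149/498*3/5 + 91/249*1/20 = 91/249 = pi_2  (ok)

Answer: 167/498 149/498 91/249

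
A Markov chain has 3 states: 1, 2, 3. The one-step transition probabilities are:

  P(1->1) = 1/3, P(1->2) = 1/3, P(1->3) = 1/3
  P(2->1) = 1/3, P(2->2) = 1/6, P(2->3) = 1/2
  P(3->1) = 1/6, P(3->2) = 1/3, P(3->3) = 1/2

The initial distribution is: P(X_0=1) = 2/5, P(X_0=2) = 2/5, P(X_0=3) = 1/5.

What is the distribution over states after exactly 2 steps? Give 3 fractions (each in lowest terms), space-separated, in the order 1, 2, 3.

Propagating the distribution step by step (d_{t+1} = d_t * P):
d_0 = (1=2/5, 2=2/5, 3=1/5)
  d_1[1] = 2/5*1/3 + 2/5*1/3 + 1/5*1/6 = 3/10
  d_1[2] = 2/5*1/3 + 2/5*1/6 + 1/5*1/3 = 4/15
  d_1[3] = 2/5*1/3 + 2/5*1/2 + 1/5*1/2 = 13/30
d_1 = (1=3/10, 2=4/15, 3=13/30)
  d_2[1] = 3/10*1/3 + 4/15*1/3 + 13/30*1/6 = 47/180
  d_2[2] = 3/10*1/3 + 4/15*1/6 + 13/30*1/3 = 13/45
  d_2[3] = 3/10*1/3 + 4/15*1/2 + 13/30*1/2 = 9/20
d_2 = (1=47/180, 2=13/45, 3=9/20)

Answer: 47/180 13/45 9/20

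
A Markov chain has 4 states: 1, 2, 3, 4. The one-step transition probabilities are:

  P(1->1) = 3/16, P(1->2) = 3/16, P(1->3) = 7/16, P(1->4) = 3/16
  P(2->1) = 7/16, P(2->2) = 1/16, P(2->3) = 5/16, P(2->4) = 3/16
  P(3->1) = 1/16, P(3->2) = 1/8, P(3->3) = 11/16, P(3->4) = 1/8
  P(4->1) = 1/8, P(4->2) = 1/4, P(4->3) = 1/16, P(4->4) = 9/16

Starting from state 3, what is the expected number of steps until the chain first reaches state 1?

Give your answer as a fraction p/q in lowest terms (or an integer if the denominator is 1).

Answer: 2416/319

Derivation:
Let h_i = expected steps to first reach 1 from state i.
Boundary: h_1 = 0.
First-step equations for the other states:
  h_2 = 1 + 7/16*h_1 + 1/16*h_2 + 5/16*h_3 + 3/16*h_4
  h_3 = 1 + 1/16*h_1 + 1/8*h_2 + 11/16*h_3 + 1/8*h_4
  h_4 = 1 + 1/8*h_1 + 1/4*h_2 + 1/16*h_3 + 9/16*h_4

Substituting h_1 = 0 and rearranging gives the linear system (I - Q) h = 1:
  [15/16, -5/16, -3/16] . (h_2, h_3, h_4) = 1
  [-1/8, 5/16, -1/8] . (h_2, h_3, h_4) = 1
  [-1/4, -1/16, 7/16] . (h_2, h_3, h_4) = 1

Solving yields:
  h_2 = 1536/319
  h_3 = 2416/319
  h_4 = 1952/319

Starting state is 3, so the expected hitting time is h_3 = 2416/319.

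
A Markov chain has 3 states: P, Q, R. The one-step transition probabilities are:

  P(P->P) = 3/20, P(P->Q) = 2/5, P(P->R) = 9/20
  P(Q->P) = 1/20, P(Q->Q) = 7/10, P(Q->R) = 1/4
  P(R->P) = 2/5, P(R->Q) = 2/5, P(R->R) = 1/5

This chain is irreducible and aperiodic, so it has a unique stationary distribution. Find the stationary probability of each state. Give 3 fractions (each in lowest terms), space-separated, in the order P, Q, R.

Answer: 4/25 4/7 47/175

Derivation:
The stationary distribution satisfies pi = pi * P, i.e.:
  pi_P = 3/20*pi_P + 1/20*pi_Q + 2/5*pi_R
  pi_Q = 2/5*pi_P + 7/10*pi_Q + 2/5*pi_R
  pi_R = 9/20*pi_P + 1/4*pi_Q + 1/5*pi_R
with normalization: pi_P + pi_Q + pi_R = 1.

Using the first 2 balance equations plus normalization, the linear system A*pi = b is:
  [-17/20, 1/20, 2/5] . pi = 0
  [2/5, -3/10, 2/5] . pi = 0
  [1, 1, 1] . pi = 1

Solving yields:
  pi_P = 4/25
  pi_Q = 4/7
  pi_R = 47/175

Verification (pi * P):
  4/25*3/20 + 4/7*1/20 + 47/175*2/5 = 4/25 = pi_P  (ok)
  4/25*2/5 + 4/7*7/10 + 47/175*2/5 = 4/7 = pi_Q  (ok)
  4/25*9/20 + 4/7*1/4 + 47/175*1/5 = 47/175 = pi_R  (ok)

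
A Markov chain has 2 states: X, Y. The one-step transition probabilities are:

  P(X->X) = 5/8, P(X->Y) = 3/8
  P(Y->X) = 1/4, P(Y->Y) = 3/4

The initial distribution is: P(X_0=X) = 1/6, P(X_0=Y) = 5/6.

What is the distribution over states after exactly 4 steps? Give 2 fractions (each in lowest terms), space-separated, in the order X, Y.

Answer: 3239/8192 4953/8192

Derivation:
Propagating the distribution step by step (d_{t+1} = d_t * P):
d_0 = (X=1/6, Y=5/6)
  d_1[X] = 1/6*5/8 + 5/6*1/4 = 5/16
  d_1[Y] = 1/6*3/8 + 5/6*3/4 = 11/16
d_1 = (X=5/16, Y=11/16)
  d_2[X] = 5/16*5/8 + 11/16*1/4 = 47/128
  d_2[Y] = 5/16*3/8 + 11/16*3/4 = 81/128
d_2 = (X=47/128, Y=81/128)
  d_3[X] = 47/128*5/8 + 81/128*1/4 = 397/1024
  d_3[Y] = 47/128*3/8 + 81/128*3/4 = 627/1024
d_3 = (X=397/1024, Y=627/1024)
  d_4[X] = 397/1024*5/8 + 627/1024*1/4 = 3239/8192
  d_4[Y] = 397/1024*3/8 + 627/1024*3/4 = 4953/8192
d_4 = (X=3239/8192, Y=4953/8192)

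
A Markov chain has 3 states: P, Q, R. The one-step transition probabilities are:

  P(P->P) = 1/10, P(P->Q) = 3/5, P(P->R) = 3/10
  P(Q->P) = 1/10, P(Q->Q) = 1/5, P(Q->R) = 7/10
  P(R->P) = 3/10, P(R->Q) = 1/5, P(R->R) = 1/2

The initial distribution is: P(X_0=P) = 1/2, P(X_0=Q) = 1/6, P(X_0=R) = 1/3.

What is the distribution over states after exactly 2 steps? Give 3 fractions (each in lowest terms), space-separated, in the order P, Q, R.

Answer: 14/75 4/15 41/75

Derivation:
Propagating the distribution step by step (d_{t+1} = d_t * P):
d_0 = (P=1/2, Q=1/6, R=1/3)
  d_1[P] = 1/2*1/10 + 1/6*1/10 + 1/3*3/10 = 1/6
  d_1[Q] = 1/2*3/5 + 1/6*1/5 + 1/3*1/5 = 2/5
  d_1[R] = 1/2*3/10 + 1/6*7/10 + 1/3*1/2 = 13/30
d_1 = (P=1/6, Q=2/5, R=13/30)
  d_2[P] = 1/6*1/10 + 2/5*1/10 + 13/30*3/10 = 14/75
  d_2[Q] = 1/6*3/5 + 2/5*1/5 + 13/30*1/5 = 4/15
  d_2[R] = 1/6*3/10 + 2/5*7/10 + 13/30*1/2 = 41/75
d_2 = (P=14/75, Q=4/15, R=41/75)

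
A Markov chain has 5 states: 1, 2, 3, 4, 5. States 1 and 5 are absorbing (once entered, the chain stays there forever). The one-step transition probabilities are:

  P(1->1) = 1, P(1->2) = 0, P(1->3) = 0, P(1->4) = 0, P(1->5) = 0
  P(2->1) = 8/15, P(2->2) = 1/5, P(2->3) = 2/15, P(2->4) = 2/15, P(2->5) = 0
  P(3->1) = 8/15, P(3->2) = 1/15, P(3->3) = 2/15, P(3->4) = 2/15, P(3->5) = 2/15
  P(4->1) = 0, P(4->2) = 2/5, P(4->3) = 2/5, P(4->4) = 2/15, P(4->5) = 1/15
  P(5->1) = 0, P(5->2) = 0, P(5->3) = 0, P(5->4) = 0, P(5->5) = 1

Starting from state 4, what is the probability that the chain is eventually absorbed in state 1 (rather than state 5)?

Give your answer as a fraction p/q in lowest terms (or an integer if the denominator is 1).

Answer: 96/119

Derivation:
Let a_i = P(absorbed in 1 | start in state i).
Boundary conditions: a_1 = 1, a_5 = 0.
For each transient state i, a_i = sum_j P(i->j) * a_j:
  a_2 = 8/15*a_1 + 1/5*a_2 + 2/15*a_3 + 2/15*a_4 + 0*a_5
  a_3 = 8/15*a_1 + 1/15*a_2 + 2/15*a_3 + 2/15*a_4 + 2/15*a_5
  a_4 = 0*a_1 + 2/5*a_2 + 2/5*a_3 + 2/15*a_4 + 1/15*a_5

Substituting a_1 = 1 and a_5 = 0, rearrange to (I - Q) a = r where r[i] = P(i -> 1):
  [4/5, -2/15, -2/15] . (a_2, a_3, a_4) = 8/15
  [-1/15, 13/15, -2/15] . (a_2, a_3, a_4) = 8/15
  [-2/5, -2/5, 13/15] . (a_2, a_3, a_4) = 0

Solving yields:
  a_2 = 780/833
  a_3 = 676/833
  a_4 = 96/119

Starting state is 4, so the absorption probability is a_4 = 96/119.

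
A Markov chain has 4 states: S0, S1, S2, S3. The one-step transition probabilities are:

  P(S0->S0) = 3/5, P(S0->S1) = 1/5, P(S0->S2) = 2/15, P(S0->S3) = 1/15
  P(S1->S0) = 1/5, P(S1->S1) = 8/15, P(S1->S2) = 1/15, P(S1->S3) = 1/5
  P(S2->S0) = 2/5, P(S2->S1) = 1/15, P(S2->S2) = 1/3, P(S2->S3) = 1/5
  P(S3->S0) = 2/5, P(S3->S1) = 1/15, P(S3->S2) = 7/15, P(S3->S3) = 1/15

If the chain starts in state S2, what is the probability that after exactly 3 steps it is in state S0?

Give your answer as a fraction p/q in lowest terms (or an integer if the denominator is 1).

Computing P^3 by repeated multiplication:
P^1 =
  S0: [3/5, 1/5, 2/15, 1/15]
  S1: [1/5, 8/15, 1/15, 1/5]
  S2: [2/5, 1/15, 1/3, 1/5]
  S3: [2/5, 1/15, 7/15, 1/15]
P^2 =
  S0: [12/25, 6/25, 38/225, 1/9]
  S1: [1/3, 77/225, 8/45, 11/75]
  S2: [7/15, 34/225, 59/225, 3/25]
  S3: [7/15, 34/225, 11/45, 31/225]
P^3 =
  S0: [56/125, 91/375, 127/675, 409/3375]
  S1: [448/1125, 914/3375, 658/3375, 17/125]
  S2: [521/1125, 673/3375, 728/3375, 137/1125]
  S3: [521/1125, 673/3375, 736/3375, 403/3375]

(P^3)[S2 -> S0] = 521/1125

Answer: 521/1125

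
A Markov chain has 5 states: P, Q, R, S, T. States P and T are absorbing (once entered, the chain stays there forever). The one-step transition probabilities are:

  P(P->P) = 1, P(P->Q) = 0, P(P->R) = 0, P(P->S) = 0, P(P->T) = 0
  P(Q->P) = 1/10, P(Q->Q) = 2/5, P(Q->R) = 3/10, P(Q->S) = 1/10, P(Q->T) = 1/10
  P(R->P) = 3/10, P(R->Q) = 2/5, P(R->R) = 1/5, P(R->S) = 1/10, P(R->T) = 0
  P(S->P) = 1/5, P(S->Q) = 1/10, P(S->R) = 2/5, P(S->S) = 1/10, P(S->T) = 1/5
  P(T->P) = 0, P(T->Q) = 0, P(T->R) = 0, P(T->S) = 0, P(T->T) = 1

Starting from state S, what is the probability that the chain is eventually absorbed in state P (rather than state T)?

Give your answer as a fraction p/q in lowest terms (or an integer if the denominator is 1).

Let a_i = P(absorbed in P | start in state i).
Boundary conditions: a_P = 1, a_T = 0.
For each transient state i, a_i = sum_j P(i->j) * a_j:
  a_Q = 1/10*a_P + 2/5*a_Q + 3/10*a_R + 1/10*a_S + 1/10*a_T
  a_R = 3/10*a_P + 2/5*a_Q + 1/5*a_R + 1/10*a_S + 0*a_T
  a_S = 1/5*a_P + 1/10*a_Q + 2/5*a_R + 1/10*a_S + 1/5*a_T

Substituting a_P = 1 and a_T = 0, rearrange to (I - Q) a = r where r[i] = P(i -> P):
  [3/5, -3/10, -1/10] . (a_Q, a_R, a_S) = 1/10
  [-2/5, 4/5, -1/10] . (a_Q, a_R, a_S) = 3/10
  [-1/10, -2/5, 9/10] . (a_Q, a_R, a_S) = 1/5

Solving yields:
  a_Q = 61/91
  a_R = 72/91
  a_S = 59/91

Starting state is S, so the absorption probability is a_S = 59/91.

Answer: 59/91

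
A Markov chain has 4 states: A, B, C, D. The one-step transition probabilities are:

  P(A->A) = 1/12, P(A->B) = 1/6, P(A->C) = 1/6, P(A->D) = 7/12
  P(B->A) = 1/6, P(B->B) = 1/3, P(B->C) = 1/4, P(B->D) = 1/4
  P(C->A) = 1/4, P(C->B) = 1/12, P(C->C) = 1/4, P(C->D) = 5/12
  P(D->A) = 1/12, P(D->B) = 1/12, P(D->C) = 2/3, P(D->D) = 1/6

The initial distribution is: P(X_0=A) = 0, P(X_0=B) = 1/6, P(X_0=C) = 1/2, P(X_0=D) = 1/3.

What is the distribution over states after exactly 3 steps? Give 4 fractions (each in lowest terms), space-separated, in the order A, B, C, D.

Propagating the distribution step by step (d_{t+1} = d_t * P):
d_0 = (A=0, B=1/6, C=1/2, D=1/3)
  d_1[A] = 0*1/12 + 1/6*1/6 + 1/2*1/4 + 1/3*1/12 = 13/72
  d_1[B] = 0*1/6 + 1/6*1/3 + 1/2*1/12 + 1/3*1/12 = 1/8
  d_1[C] = 0*1/6 + 1/6*1/4 + 1/2*1/4 + 1/3*2/3 = 7/18
  d_1[D] = 0*7/12 + 1/6*1/4 + 1/2*5/12 + 1/3*1/6 = 11/36
d_1 = (A=13/72, B=1/8, C=7/18, D=11/36)
  d_2[A] = 13/72*1/12 + 1/8*1/6 + 7/18*1/4 + 11/36*1/12 = 137/864
  d_2[B] = 13/72*1/6 + 1/8*1/3 + 7/18*1/12 + 11/36*1/12 = 7/54
  d_2[C] = 13/72*1/6 + 1/8*1/4 + 7/18*1/4 + 11/36*2/3 = 313/864
  d_2[D] = 13/72*7/12 + 1/8*1/4 + 7/18*5/12 + 11/36*1/6 = 151/432
d_2 = (A=137/864, B=7/54, C=313/864, D=151/432)
  d_3[A] = 137/864*1/12 + 7/54*1/6 + 313/864*1/4 + 151/432*1/12 = 89/576
  d_3[B] = 137/864*1/6 + 7/54*1/3 + 313/864*1/12 + 151/432*1/12 = 1337/10368
  d_3[C] = 137/864*1/6 + 7/54*1/4 + 313/864*1/4 + 151/432*2/3 = 3965/10368
  d_3[D] = 137/864*7/12 + 7/54*1/4 + 313/864*5/12 + 151/432*1/6 = 433/1296
d_3 = (A=89/576, B=1337/10368, C=3965/10368, D=433/1296)

Answer: 89/576 1337/10368 3965/10368 433/1296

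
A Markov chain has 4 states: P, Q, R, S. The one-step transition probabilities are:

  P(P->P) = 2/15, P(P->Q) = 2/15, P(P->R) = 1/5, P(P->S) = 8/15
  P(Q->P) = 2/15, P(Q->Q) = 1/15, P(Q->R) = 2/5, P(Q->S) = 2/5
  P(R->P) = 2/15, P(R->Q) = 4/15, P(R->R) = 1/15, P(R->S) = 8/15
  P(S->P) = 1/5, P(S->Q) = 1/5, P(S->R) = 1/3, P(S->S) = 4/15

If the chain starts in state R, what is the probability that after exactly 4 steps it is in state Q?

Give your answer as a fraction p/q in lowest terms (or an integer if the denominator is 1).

Answer: 9124/50625

Derivation:
Computing P^4 by repeated multiplication:
P^1 =
  P: [2/15, 2/15, 1/5, 8/15]
  Q: [2/15, 1/15, 2/5, 2/5]
  R: [2/15, 4/15, 1/15, 8/15]
  S: [1/5, 1/5, 1/3, 4/15]
P^2 =
  P: [38/225, 14/75, 61/225, 28/75]
  Q: [4/25, 47/225, 16/75, 94/225]
  R: [38/225, 4/25, 71/225, 16/45]
  S: [34/225, 41/225, 52/225, 98/225]
P^3 =
  P: [178/1125, 614/3375, 847/3375, 92/225]
  Q: [544/3375, 593/3375, 908/3375, 266/675]
  R: [106/675, 212/1125, 89/375, 1408/3375]
  S: [548/3375, 611/3375, 178/675, 442/1125]
P^4 =
  P: [542/3375, 614/3375, 13033/50625, 20252/50625]
  Q: [1616/10125, 3101/16875, 12748/50625, 20494/50625]
  R: [8158/50625, 9124/50625, 13247/50625, 20096/50625]
  S: [2692/16875, 1849/10125, 2566/10125, 20474/50625]

(P^4)[R -> Q] = 9124/50625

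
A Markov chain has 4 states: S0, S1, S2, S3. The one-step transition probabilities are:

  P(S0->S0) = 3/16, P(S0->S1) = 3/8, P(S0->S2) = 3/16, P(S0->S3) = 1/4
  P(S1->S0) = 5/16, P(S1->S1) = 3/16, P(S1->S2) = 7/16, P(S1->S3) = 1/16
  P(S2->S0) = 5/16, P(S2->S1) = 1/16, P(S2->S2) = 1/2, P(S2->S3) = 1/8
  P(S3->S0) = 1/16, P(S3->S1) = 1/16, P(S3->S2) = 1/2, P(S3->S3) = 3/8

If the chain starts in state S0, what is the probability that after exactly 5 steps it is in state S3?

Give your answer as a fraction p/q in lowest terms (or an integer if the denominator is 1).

Computing P^5 by repeated multiplication:
P^1 =
  S0: [3/16, 3/8, 3/16, 1/4]
  S1: [5/16, 3/16, 7/16, 1/16]
  S2: [5/16, 1/16, 1/2, 1/8]
  S3: [1/16, 1/16, 1/2, 3/8]
P^2 =
  S0: [29/128, 43/256, 107/256, 3/16]
  S1: [33/128, 47/256, 25/64, 43/256]
  S2: [31/128, 43/256, 51/128, 49/256]
  S3: [27/128, 23/256, 61/128, 57/256]
P^3 =
  S0: [243/1024, 79/512, 1715/4096, 777/4096]
  S1: [61/256, 85/512, 1671/4096, 769/4096]
  S2: [15/64, 163/1024, 1695/4096, 789/4096]
  S3: [59/256, 143/1024, 1755/4096, 825/4096]
P^4 =
  S0: [3857/16384, 2555/16384, 6819/16384, 3153/16384]
  S1: [3863/16384, 323/2048, 3401/8192, 3135/16384]
  S2: [3851/16384, 1275/8192, 6829/16384, 1577/8192]
  S3: [3823/16384, 1245/8192, 6869/16384, 1601/8192]
P^5 =
  S0: [30797/131072, 40779/262144, 6827/16384, 50539/262144]
  S1: [30827/131072, 40867/262144, 109173/262144, 25225/131072]
  S2: [30801/131072, 40739/262144, 109267/262144, 6317/32768]
  S3: [30733/131072, 40479/262144, 109467/262144, 12683/65536]

(P^5)[S0 -> S3] = 50539/262144

Answer: 50539/262144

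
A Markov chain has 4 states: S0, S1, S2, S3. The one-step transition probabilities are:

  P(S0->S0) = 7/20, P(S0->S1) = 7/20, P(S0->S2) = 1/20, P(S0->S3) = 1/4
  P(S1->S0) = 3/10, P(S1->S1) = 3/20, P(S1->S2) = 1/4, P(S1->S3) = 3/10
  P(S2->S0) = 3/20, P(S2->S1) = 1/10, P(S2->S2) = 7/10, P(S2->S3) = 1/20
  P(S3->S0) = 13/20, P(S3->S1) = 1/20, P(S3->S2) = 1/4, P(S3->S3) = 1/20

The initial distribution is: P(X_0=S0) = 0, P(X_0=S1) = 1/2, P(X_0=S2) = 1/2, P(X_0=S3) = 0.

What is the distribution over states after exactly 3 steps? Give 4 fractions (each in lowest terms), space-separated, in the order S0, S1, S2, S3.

Answer: 4743/16000 2827/16000 6051/16000 2379/16000

Derivation:
Propagating the distribution step by step (d_{t+1} = d_t * P):
d_0 = (S0=0, S1=1/2, S2=1/2, S3=0)
  d_1[S0] = 0*7/20 + 1/2*3/10 + 1/2*3/20 + 0*13/20 = 9/40
  d_1[S1] = 0*7/20 + 1/2*3/20 + 1/2*1/10 + 0*1/20 = 1/8
  d_1[S2] = 0*1/20 + 1/2*1/4 + 1/2*7/10 + 0*1/4 = 19/40
  d_1[S3] = 0*1/4 + 1/2*3/10 + 1/2*1/20 + 0*1/20 = 7/40
d_1 = (S0=9/40, S1=1/8, S2=19/40, S3=7/40)
  d_2[S0] = 9/40*7/20 + 1/8*3/10 + 19/40*3/20 + 7/40*13/20 = 241/800
  d_2[S1] = 9/40*7/20 + 1/8*3/20 + 19/40*1/10 + 7/40*1/20 = 123/800
  d_2[S2] = 9/40*1/20 + 1/8*1/4 + 19/40*7/10 + 7/40*1/4 = 67/160
  d_2[S3] = 9/40*1/4 + 1/8*3/10 + 19/40*1/20 + 7/40*1/20 = 101/800
d_2 = (S0=241/800, S1=123/800, S2=67/160, S3=101/800)
  d_3[S0] = 241/800*7/20 + 123/800*3/10 + 67/160*3/20 + 101/800*13/20 = 4743/16000
  d_3[S1] = 241/800*7/20 + 123/800*3/20 + 67/160*1/10 + 101/800*1/20 = 2827/16000
  d_3[S2] = 241/800*1/20 + 123/800*1/4 + 67/160*7/10 + 101/800*1/4 = 6051/16000
  d_3[S3] = 241/800*1/4 + 123/800*3/10 + 67/160*1/20 + 101/800*1/20 = 2379/16000
d_3 = (S0=4743/16000, S1=2827/16000, S2=6051/16000, S3=2379/16000)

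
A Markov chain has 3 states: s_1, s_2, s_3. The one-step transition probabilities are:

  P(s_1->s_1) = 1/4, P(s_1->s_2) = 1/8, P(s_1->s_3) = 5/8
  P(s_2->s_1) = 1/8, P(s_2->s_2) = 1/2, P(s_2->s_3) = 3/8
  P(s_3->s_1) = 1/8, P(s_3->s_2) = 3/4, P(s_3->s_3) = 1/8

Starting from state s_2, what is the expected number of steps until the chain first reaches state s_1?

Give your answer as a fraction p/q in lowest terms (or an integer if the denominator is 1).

Let h_i = expected steps to first reach s_1 from state i.
Boundary: h_s_1 = 0.
First-step equations for the other states:
  h_s_2 = 1 + 1/8*h_s_1 + 1/2*h_s_2 + 3/8*h_s_3
  h_s_3 = 1 + 1/8*h_s_1 + 3/4*h_s_2 + 1/8*h_s_3

Substituting h_s_1 = 0 and rearranging gives the linear system (I - Q) h = 1:
  [1/2, -3/8] . (h_s_2, h_s_3) = 1
  [-3/4, 7/8] . (h_s_2, h_s_3) = 1

Solving yields:
  h_s_2 = 8
  h_s_3 = 8

Starting state is s_2, so the expected hitting time is h_s_2 = 8.

Answer: 8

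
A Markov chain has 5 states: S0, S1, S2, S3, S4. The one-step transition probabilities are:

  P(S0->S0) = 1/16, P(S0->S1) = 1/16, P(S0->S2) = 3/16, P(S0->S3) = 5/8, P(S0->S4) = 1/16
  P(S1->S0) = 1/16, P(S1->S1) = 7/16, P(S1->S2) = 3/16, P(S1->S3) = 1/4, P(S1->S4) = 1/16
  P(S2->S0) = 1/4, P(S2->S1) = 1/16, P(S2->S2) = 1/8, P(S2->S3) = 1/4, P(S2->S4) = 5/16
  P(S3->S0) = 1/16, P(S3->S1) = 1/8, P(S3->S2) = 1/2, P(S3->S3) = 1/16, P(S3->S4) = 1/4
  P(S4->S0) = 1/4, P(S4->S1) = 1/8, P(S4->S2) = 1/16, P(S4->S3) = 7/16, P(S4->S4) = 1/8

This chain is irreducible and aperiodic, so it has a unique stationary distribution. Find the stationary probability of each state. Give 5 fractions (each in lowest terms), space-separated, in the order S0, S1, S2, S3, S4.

Answer: 2633/18506 5449/37012 8819/37012 10549/37012 6929/37012

Derivation:
The stationary distribution satisfies pi = pi * P, i.e.:
  pi_S0 = 1/16*pi_S0 + 1/16*pi_S1 + 1/4*pi_S2 + 1/16*pi_S3 + 1/4*pi_S4
  pi_S1 = 1/16*pi_S0 + 7/16*pi_S1 + 1/16*pi_S2 + 1/8*pi_S3 + 1/8*pi_S4
  pi_S2 = 3/16*pi_S0 + 3/16*pi_S1 + 1/8*pi_S2 + 1/2*pi_S3 + 1/16*pi_S4
  pi_S3 = 5/8*pi_S0 + 1/4*pi_S1 + 1/4*pi_S2 + 1/16*pi_S3 + 7/16*pi_S4
  pi_S4 = 1/16*pi_S0 + 1/16*pi_S1 + 5/16*pi_S2 + 1/4*pi_S3 + 1/8*pi_S4
with normalization: pi_S0 + pi_S1 + pi_S2 + pi_S3 + pi_S4 = 1.

Using the first 4 balance equations plus normalization, the linear system A*pi = b is:
  [-15/16, 1/16, 1/4, 1/16, 1/4] . pi = 0
  [1/16, -9/16, 1/16, 1/8, 1/8] . pi = 0
  [3/16, 3/16, -7/8, 1/2, 1/16] . pi = 0
  [5/8, 1/4, 1/4, -15/16, 7/16] . pi = 0
  [1, 1, 1, 1, 1] . pi = 1

Solving yields:
  pi_S0 = 2633/18506
  pi_S1 = 5449/37012
  pi_S2 = 8819/37012
  pi_S3 = 10549/37012
  pi_S4 = 6929/37012

Verification (pi * P):
  2633/18506*1/16 + 5449/37012*1/16 + 8819/37012*1/4 + 10549/37012*1/16 + 6929/37012*1/4 = 2633/18506 = pi_S0  (ok)
  2633/18506*1/16 + 5449/37012*7/16 + 8819/37012*1/16 + 10549/37012*1/8 + 6929/37012*1/8 = 5449/37012 = pi_S1  (ok)
  2633/18506*3/16 + 5449/37012*3/16 + 8819/37012*1/8 + 10549/37012*1/2 + 6929/37012*1/16 = 8819/37012 = pi_S2  (ok)
  2633/18506*5/8 + 5449/37012*1/4 + 8819/37012*1/4 + 10549/37012*1/16 + 6929/37012*7/16 = 10549/37012 = pi_S3  (ok)
  2633/18506*1/16 + 5449/37012*1/16 + 8819/37012*5/16 + 10549/37012*1/4 + 6929/37012*1/8 = 6929/37012 = pi_S4  (ok)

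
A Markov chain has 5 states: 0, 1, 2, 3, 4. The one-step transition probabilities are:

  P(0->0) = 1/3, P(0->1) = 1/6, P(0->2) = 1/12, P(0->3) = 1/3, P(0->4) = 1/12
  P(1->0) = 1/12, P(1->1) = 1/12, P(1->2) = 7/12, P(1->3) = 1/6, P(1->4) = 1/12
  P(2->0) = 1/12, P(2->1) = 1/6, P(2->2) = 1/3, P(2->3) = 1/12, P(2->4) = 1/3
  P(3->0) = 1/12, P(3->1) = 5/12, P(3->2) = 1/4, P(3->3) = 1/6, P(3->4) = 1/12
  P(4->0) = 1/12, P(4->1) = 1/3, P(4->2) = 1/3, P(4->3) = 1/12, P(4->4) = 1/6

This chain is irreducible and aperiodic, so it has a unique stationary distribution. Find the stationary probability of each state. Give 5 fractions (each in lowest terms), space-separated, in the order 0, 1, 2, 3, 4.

The stationary distribution satisfies pi = pi * P, i.e.:
  pi_0 = 1/3*pi_0 + 1/12*pi_1 + 1/12*pi_2 + 1/12*pi_3 + 1/12*pi_4
  pi_1 = 1/6*pi_0 + 1/12*pi_1 + 1/6*pi_2 + 5/12*pi_3 + 1/3*pi_4
  pi_2 = 1/12*pi_0 + 7/12*pi_1 + 1/3*pi_2 + 1/4*pi_3 + 1/3*pi_4
  pi_3 = 1/3*pi_0 + 1/6*pi_1 + 1/12*pi_2 + 1/6*pi_3 + 1/12*pi_4
  pi_4 = 1/12*pi_0 + 1/12*pi_1 + 1/3*pi_2 + 1/12*pi_3 + 1/6*pi_4
with normalization: pi_0 + pi_1 + pi_2 + pi_3 + pi_4 = 1.

Using the first 4 balance equations plus normalization, the linear system A*pi = b is:
  [-2/3, 1/12, 1/12, 1/12, 1/12] . pi = 0
  [1/6, -11/12, 1/6, 5/12, 1/3] . pi = 0
  [1/12, 7/12, -2/3, 1/4, 1/3] . pi = 0
  [1/3, 1/6, 1/12, -5/6, 1/12] . pi = 0
  [1, 1, 1, 1, 1] . pi = 1

Solving yields:
  pi_0 = 1/9
  pi_1 = 655/3048
  pi_2 = 1589/4572
  pi_3 = 143/1016
  pi_4 = 283/1524

Verification (pi * P):
  1/9*1/3 + 655/3048*1/12 + 1589/4572*1/12 + 143/1016*1/12 + 283/1524*1/12 = 1/9 = pi_0  (ok)
  1/9*1/6 + 655/3048*1/12 + 1589/4572*1/6 + 143/1016*5/12 + 283/1524*1/3 = 655/3048 = pi_1  (ok)
  1/9*1/12 + 655/3048*7/12 + 1589/4572*1/3 + 143/1016*1/4 + 283/1524*1/3 = 1589/4572 = pi_2  (ok)
  1/9*1/3 + 655/3048*1/6 + 1589/4572*1/12 + 143/1016*1/6 + 283/1524*1/12 = 143/1016 = pi_3  (ok)
  1/9*1/12 + 655/3048*1/12 + 1589/4572*1/3 + 143/1016*1/12 + 283/1524*1/6 = 283/1524 = pi_4  (ok)

Answer: 1/9 655/3048 1589/4572 143/1016 283/1524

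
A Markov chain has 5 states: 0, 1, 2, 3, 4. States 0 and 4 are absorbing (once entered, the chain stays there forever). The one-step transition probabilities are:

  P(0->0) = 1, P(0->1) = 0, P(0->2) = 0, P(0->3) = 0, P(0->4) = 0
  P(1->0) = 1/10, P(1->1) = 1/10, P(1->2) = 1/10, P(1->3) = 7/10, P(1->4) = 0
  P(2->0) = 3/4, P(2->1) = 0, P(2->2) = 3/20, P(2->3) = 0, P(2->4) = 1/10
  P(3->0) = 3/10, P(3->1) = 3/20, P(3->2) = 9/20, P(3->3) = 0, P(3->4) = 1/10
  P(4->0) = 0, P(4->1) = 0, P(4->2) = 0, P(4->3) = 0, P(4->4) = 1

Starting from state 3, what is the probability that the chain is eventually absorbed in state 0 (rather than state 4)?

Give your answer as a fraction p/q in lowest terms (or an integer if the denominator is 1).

Let a_i = P(absorbed in 0 | start in state i).
Boundary conditions: a_0 = 1, a_4 = 0.
For each transient state i, a_i = sum_j P(i->j) * a_j:
  a_1 = 1/10*a_0 + 1/10*a_1 + 1/10*a_2 + 7/10*a_3 + 0*a_4
  a_2 = 3/4*a_0 + 0*a_1 + 3/20*a_2 + 0*a_3 + 1/10*a_4
  a_3 = 3/10*a_0 + 3/20*a_1 + 9/20*a_2 + 0*a_3 + 1/10*a_4

Substituting a_0 = 1 and a_4 = 0, rearrange to (I - Q) a = r where r[i] = P(i -> 0):
  [9/10, -1/10, -7/10] . (a_1, a_2, a_3) = 1/10
  [0, 17/20, 0] . (a_1, a_2, a_3) = 3/4
  [-3/20, -9/20, 1] . (a_1, a_2, a_3) = 3/10

Solving yields:
  a_1 = 2299/2703
  a_2 = 15/17
  a_3 = 743/901

Starting state is 3, so the absorption probability is a_3 = 743/901.

Answer: 743/901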